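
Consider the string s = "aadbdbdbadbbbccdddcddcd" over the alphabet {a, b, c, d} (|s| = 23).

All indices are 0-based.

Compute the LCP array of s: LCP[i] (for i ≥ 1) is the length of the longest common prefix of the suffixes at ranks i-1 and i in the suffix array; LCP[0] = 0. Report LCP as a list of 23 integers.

[0, 1, 3, 0, 1, 2, 1, 1, 3, 0, 1, 2, 3, 0, 1, 2, 2, 4, 1, 3, 1, 4, 2]

rank | idx | suffix
   0 |   0 | aadbdbdbadbbbccdddcddcd
   1 |   8 | adbbbccdddcddcd
   2 |   1 | adbdbdbadbbbccdddcddcd
   3 |   7 | badbbbccdddcddcd
   4 |  10 | bbbccdddcddcd
   5 |  11 | bbccdddcddcd
   6 |  12 | bccdddcddcd
   7 |   5 | bdbadbbbccdddcddcd
   8 |   3 | bdbdbadbbbccdddcddcd
   9 |  13 | ccdddcddcd
  10 |  21 | cd
  11 |  18 | cddcd
  12 |  14 | cdddcddcd
  13 |  22 | d
  14 |   6 | dbadbbbccdddcddcd
  15 |   9 | dbbbccdddcddcd
  16 |   4 | dbdbadbbbccdddcddcd
  17 |   2 | dbdbdbadbbbccdddcddcd
  18 |  20 | dcd
  19 |  17 | dcddcd
  20 |  19 | ddcd
  21 |  16 | ddcddcd
  22 |  15 | dddcddcd

SA = [0, 8, 1, 7, 10, 11, 12, 5, 3, 13, 21, 18, 14, 22, 6, 9, 4, 2, 20, 17, 19, 16, 15]
[i] adj suffixes → lcp
  [1] 0/8 → 1 ('a')
  [2] 8/1 → 3 ('adb')
  [3] 1/7 → 0 ('')
  [4] 7/10 → 1 ('b')
  [5] 10/11 → 2 ('bb')
  [6] 11/12 → 1 ('b')
  [7] 12/5 → 1 ('b')
  [8] 5/3 → 3 ('bdb')
  [9] 3/13 → 0 ('')
  [10] 13/21 → 1 ('c')
  [11] 21/18 → 2 ('cd')
  [12] 18/14 → 3 ('cdd')
  [13] 14/22 → 0 ('')
  [14] 22/6 → 1 ('d')
  [15] 6/9 → 2 ('db')
  [16] 9/4 → 2 ('db')
  [17] 4/2 → 4 ('dbdb')
  [18] 2/20 → 1 ('d')
  [19] 20/17 → 3 ('dcd')
  [20] 17/19 → 1 ('d')
  [21] 19/16 → 4 ('ddcd')
  [22] 16/15 → 2 ('dd')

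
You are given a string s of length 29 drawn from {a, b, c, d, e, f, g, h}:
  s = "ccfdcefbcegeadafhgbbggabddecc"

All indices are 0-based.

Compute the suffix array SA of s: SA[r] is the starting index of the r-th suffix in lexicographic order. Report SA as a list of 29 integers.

[22, 12, 14, 18, 7, 23, 19, 28, 27, 0, 4, 8, 1, 13, 3, 24, 25, 11, 26, 5, 9, 6, 2, 15, 21, 17, 10, 20, 16]

rank | idx | suffix
   0 |  22 | abddecc
   1 |  12 | adafhgbbggabddecc
   2 |  14 | afhgbbggabddecc
   3 |  18 | bbggabddecc
   4 |   7 | bcegeadafhgbbggabddecc
   5 |  23 | bddecc
   6 |  19 | bggabddecc
   7 |  28 | c
   8 |  27 | cc
   9 |   0 | ccfdcefbcegeadafhgbbggabddecc
  10 |   4 | cefbcegeadafhgbbggabddecc
  11 |   8 | cegeadafhgbbggabddecc
  12 |   1 | cfdcefbcegeadafhgbbggabddecc
  13 |  13 | dafhgbbggabddecc
  14 |   3 | dcefbcegeadafhgbbggabddecc
  15 |  24 | ddecc
  16 |  25 | decc
  17 |  11 | eadafhgbbggabddecc
  18 |  26 | ecc
  19 |   5 | efbcegeadafhgbbggabddecc
  20 |   9 | egeadafhgbbggabddecc
  21 |   6 | fbcegeadafhgbbggabddecc
  22 |   2 | fdcefbcegeadafhgbbggabddecc
  23 |  15 | fhgbbggabddecc
  24 |  21 | gabddecc
  25 |  17 | gbbggabddecc
  26 |  10 | geadafhgbbggabddecc
  27 |  20 | ggabddecc
  28 |  16 | hgbbggabddecc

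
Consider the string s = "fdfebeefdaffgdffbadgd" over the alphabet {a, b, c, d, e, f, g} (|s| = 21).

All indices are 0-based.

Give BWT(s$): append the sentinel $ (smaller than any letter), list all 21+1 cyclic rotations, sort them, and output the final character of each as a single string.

dbdfegffgafbefe$ddafdf

rank  rotation                last
    0  $fdfebeefdaffgdffbadgd  d
    1  adgd$fdfebeefdaffgdffb  b
    2  affgdffbadgd$fdfebeefd  d
    3  badgd$fdfebeefdaffgdff  f
    4  beefdaffgdffbadgd$fdfe  e
    5  d$fdfebeefdaffgdffbadg  g
    6  daffgdffbadgd$fdfebeef  f
    7  dfebeefdaffgdffbadgd$f  f
    8  dffbadgd$fdfebeefdaffg  g
    9  dgd$fdfebeefdaffgdffba  a
   10  ebeefdaffgdffbadgd$fdf  f
   11  eefdaffgdffbadgd$fdfeb  b
   12  efdaffgdffbadgd$fdfebe  e
   13  fbadgd$fdfebeefdaffgdf  f
   14  fdaffgdffbadgd$fdfebee  e
   15  fdfebeefdaffgdffbadgd$  $
   16  febeefdaffgdffbadgd$fd  d
   17  ffbadgd$fdfebeefdaffgd  d
   18  ffgdffbadgd$fdfebeefda  a
   19  fgdffbadgd$fdfebeefdaf  f
   20  gd$fdfebeefdaffgdffbad  d
   21  gdffbadgd$fdfebeefdaff  f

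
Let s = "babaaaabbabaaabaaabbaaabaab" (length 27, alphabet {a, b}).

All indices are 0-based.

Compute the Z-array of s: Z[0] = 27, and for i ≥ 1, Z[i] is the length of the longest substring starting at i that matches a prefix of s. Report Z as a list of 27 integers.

Z[0]=27
i=1: outside box; Z[1]=0
i=2: outside box; Z[2]=2 scan→box=[2,4)
i=3: min(r-i=1, Z[1]=0)=0; Z[3]=0
i=4: outside box; Z[4]=0
i=5: outside box; Z[5]=0
i=6: outside box; Z[6]=0
i=7: outside box; Z[7]=1 scan→box=[7,8)
i=8: outside box; Z[8]=6 scan→box=[8,14)
i=9: min(r-i=5, Z[1]=0)=0; Z[9]=0
i=10: min(r-i=4, Z[2]=2)=2; Z[10]=2
i=11: min(r-i=3, Z[3]=0)=0; Z[11]=0
i=12: min(r-i=2, Z[4]=0)=0; Z[12]=0
i=13: min(r-i=1, Z[5]=0)=0; Z[13]=0
i=14: outside box; Z[14]=2 scan→box=[14,16)
i=15: min(r-i=1, Z[1]=0)=0; Z[15]=0
i=16: outside box; Z[16]=0
i=17: outside box; Z[17]=0
i=18: outside box; Z[18]=1 scan→box=[18,19)
i=19: outside box; Z[19]=2 scan→box=[19,21)
i=20: min(r-i=1, Z[1]=0)=0; Z[20]=0
i=21: outside box; Z[21]=0
i=22: outside box; Z[22]=0
i=23: outside box; Z[23]=2 scan→box=[23,25)
i=24: min(r-i=1, Z[1]=0)=0; Z[24]=0
i=25: outside box; Z[25]=0
i=26: outside box; Z[26]=1 scan→box=[26,27)

[27, 0, 2, 0, 0, 0, 0, 1, 6, 0, 2, 0, 0, 0, 2, 0, 0, 0, 1, 2, 0, 0, 0, 2, 0, 0, 1]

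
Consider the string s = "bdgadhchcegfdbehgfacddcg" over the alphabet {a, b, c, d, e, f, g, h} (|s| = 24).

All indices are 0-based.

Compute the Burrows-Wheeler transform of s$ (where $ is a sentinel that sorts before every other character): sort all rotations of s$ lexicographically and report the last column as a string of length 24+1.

rank  rotation                   last
    0  $bdgadhchcegfdbehgfacddcg  g
    1  acddcg$bdgadhchcegfdbehgf  f
    2  adhchcegfdbehgfacddcg$bdg  g
    3  bdgadhchcegfdbehgfacddcg$  $
    4  behgfacddcg$bdgadhchcegfd  d
    5  cddcg$bdgadhchcegfdbehgfa  a
    6  cegfdbehgfacddcg$bdgadhch  h
    7  cg$bdgadhchcegfdbehgfacdd  d
    8  chcegfdbehgfacddcg$bdgadh  h
    9  dbehgfacddcg$bdgadhchcegf  f
   10  dcg$bdgadhchcegfdbehgfacd  d
   11  ddcg$bdgadhchcegfdbehgfac  c
   12  dgadhchcegfdbehgfacddcg$b  b
   13  dhchcegfdbehgfacddcg$bdga  a
   14  egfdbehgfacddcg$bdgadhchc  c
   15  ehgfacddcg$bdgadhchcegfdb  b
   16  facddcg$bdgadhchcegfdbehg  g
   17  fdbehgfacddcg$bdgadhchceg  g
   18  g$bdgadhchcegfdbehgfacddc  c
   19  gadhchcegfdbehgfacddcg$bd  d
   20  gfacddcg$bdgadhchcegfdbeh  h
   21  gfdbehgfacddcg$bdgadhchce  e
   22  hcegfdbehgfacddcg$bdgadhc  c
   23  hchcegfdbehgfacddcg$bdgad  d
   24  hgfacddcg$bdgadhchcegfdbe  e

gfg$dahdhfdcbacbggcdhecde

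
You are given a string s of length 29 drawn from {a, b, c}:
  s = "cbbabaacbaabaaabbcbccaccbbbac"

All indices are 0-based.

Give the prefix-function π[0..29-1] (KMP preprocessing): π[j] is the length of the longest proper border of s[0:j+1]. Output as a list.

π[0] = 0
j=1 s[j]='b': π[1]=0 (border '')
j=2 s[j]='b': π[2]=0 (border '')
j=3 s[j]='a': π[3]=0 (border '')
j=4 s[j]='b': π[4]=0 (border '')
j=5 s[j]='a': π[5]=0 (border '')
j=6 s[j]='a': π[6]=0 (border '')
j=7 s[j]='c': π[7]=1 (border 'c')
j=8 s[j]='b': π[8]=2 (border 'cb')
j=9 s[j]='a': k: 2→0; π[9]=0 (border '')
j=10 s[j]='a': π[10]=0 (border '')
j=11 s[j]='b': π[11]=0 (border '')
j=12 s[j]='a': π[12]=0 (border '')
j=13 s[j]='a': π[13]=0 (border '')
j=14 s[j]='a': π[14]=0 (border '')
j=15 s[j]='b': π[15]=0 (border '')
j=16 s[j]='b': π[16]=0 (border '')
j=17 s[j]='c': π[17]=1 (border 'c')
j=18 s[j]='b': π[18]=2 (border 'cb')
j=19 s[j]='c': k: 2→0; π[19]=1 (border 'c')
j=20 s[j]='c': k: 1→0; π[20]=1 (border 'c')
j=21 s[j]='a': k: 1→0; π[21]=0 (border '')
j=22 s[j]='c': π[22]=1 (border 'c')
j=23 s[j]='c': k: 1→0; π[23]=1 (border 'c')
j=24 s[j]='b': π[24]=2 (border 'cb')
j=25 s[j]='b': π[25]=3 (border 'cbb')
j=26 s[j]='b': k: 3→0; π[26]=0 (border '')
j=27 s[j]='a': π[27]=0 (border '')
j=28 s[j]='c': π[28]=1 (border 'c')

[0, 0, 0, 0, 0, 0, 0, 1, 2, 0, 0, 0, 0, 0, 0, 0, 0, 1, 2, 1, 1, 0, 1, 1, 2, 3, 0, 0, 1]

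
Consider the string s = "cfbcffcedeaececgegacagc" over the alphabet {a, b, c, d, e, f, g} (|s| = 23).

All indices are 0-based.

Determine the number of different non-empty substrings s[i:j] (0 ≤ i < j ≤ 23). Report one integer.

sorted suffixes:
  #0 SA[0]=18  'acagc'
  #1 SA[1]=10  'aececgegacagc'
  #2 SA[2]=20  'agc'
  #3 SA[3]=2  'bcffcedeaececgegacagc'
  #4 SA[4]=22  'c'
  #5 SA[5]=19  'cagc'
  #6 SA[6]=12  'cecgegacagc'
  #7 SA[7]=6  'cedeaececgegacagc'
  #8 SA[8]=0  'cfbcffcedeaececgegacagc'
  #9 SA[9]=3  'cffcedeaececgegacagc'
  #10 SA[10]=14  'cgegacagc'
  #11 SA[11]=8  'deaececgegacagc'
  #12 SA[12]=9  'eaececgegacagc'
  #13 SA[13]=11  'ececgegacagc'
  #14 SA[14]=13  'ecgegacagc'
  #15 SA[15]=7  'edeaececgegacagc'
  #16 SA[16]=16  'egacagc'
  #17 SA[17]=1  'fbcffcedeaececgegacagc'
  #18 SA[18]=5  'fcedeaececgegacagc'
  #19 SA[19]=4  'ffcedeaececgegacagc'
  #20 SA[20]=17  'gacagc'
  #21 SA[21]=21  'gc'
  #22 SA[22]=15  'gegacagc'

SA = [18, 10, 20, 2, 22, 19, 12, 6, 0, 3, 14, 8, 9, 11, 13, 7, 16, 1, 5, 4, 17, 21, 15]
rank  pair      lcp
   1  s[18:],s[10:]  1  'a'
   2  s[10:],s[20:]  1  'a'
   3  s[20:],s[2:]  0  ''
   4  s[2:],s[22:]  0  ''
   5  s[22:],s[19:]  1  'c'
   6  s[19:],s[12:]  1  'c'
   7  s[12:],s[6:]  2  'ce'
   8  s[6:],s[0:]  1  'c'
   9  s[0:],s[3:]  2  'cf'
  10  s[3:],s[14:]  1  'c'
  11  s[14:],s[8:]  0  ''
  12  s[8:],s[9:]  0  ''
  13  s[9:],s[11:]  1  'e'
  14  s[11:],s[13:]  2  'ec'
  15  s[13:],s[7:]  1  'e'
  16  s[7:],s[16:]  1  'e'
  17  s[16:],s[1:]  0  ''
  18  s[1:],s[5:]  1  'f'
  19  s[5:],s[4:]  1  'f'
  20  s[4:],s[17:]  0  ''
  21  s[17:],s[21:]  1  'g'
  22  s[21:],s[15:]  1  'g'

n(n+1)/2 = 23·24/2 = 276
Σ LCP = 0 + 1 + 1 + 0 + 0 + 1 + 1 + 2 + 1 + 2 + 1 + 0 + 0 + 1 + 2 + 1 + 1 + 0 + 1 + 1 + 0 + 1 + 1 = 19
distinct = 276 − 19 = 257

257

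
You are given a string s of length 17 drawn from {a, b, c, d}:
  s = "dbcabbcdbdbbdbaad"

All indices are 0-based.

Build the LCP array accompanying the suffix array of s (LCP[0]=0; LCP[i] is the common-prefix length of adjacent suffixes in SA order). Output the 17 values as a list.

[0, 1, 1, 0, 1, 2, 1, 2, 1, 3, 0, 1, 0, 1, 2, 2, 2]

rank | idx | suffix
   0 |  14 | aad
   1 |   3 | abbcdbdbbdbaad
   2 |  15 | ad
   3 |  13 | baad
   4 |   4 | bbcdbdbbdbaad
   5 |  10 | bbdbaad
   6 |   1 | bcabbcdbdbbdbaad
   7 |   5 | bcdbdbbdbaad
   8 |  11 | bdbaad
   9 |   8 | bdbbdbaad
  10 |   2 | cabbcdbdbbdbaad
  11 |   6 | cdbdbbdbaad
  12 |  16 | d
  13 |  12 | dbaad
  14 |   9 | dbbdbaad
  15 |   0 | dbcabbcdbdbbdbaad
  16 |   7 | dbdbbdbaad

SA = [14, 3, 15, 13, 4, 10, 1, 5, 11, 8, 2, 6, 16, 12, 9, 0, 7]
rank  pair      lcp
   1  s[14:],s[3:]  1  'a'
   2  s[3:],s[15:]  1  'a'
   3  s[15:],s[13:]  0  ''
   4  s[13:],s[4:]  1  'b'
   5  s[4:],s[10:]  2  'bb'
   6  s[10:],s[1:]  1  'b'
   7  s[1:],s[5:]  2  'bc'
   8  s[5:],s[11:]  1  'b'
   9  s[11:],s[8:]  3  'bdb'
  10  s[8:],s[2:]  0  ''
  11  s[2:],s[6:]  1  'c'
  12  s[6:],s[16:]  0  ''
  13  s[16:],s[12:]  1  'd'
  14  s[12:],s[9:]  2  'db'
  15  s[9:],s[0:]  2  'db'
  16  s[0:],s[7:]  2  'db'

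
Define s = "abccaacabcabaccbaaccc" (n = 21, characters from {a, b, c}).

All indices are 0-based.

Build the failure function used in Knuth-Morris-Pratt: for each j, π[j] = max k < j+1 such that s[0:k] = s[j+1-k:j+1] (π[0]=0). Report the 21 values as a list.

[0, 0, 0, 0, 1, 1, 0, 1, 2, 3, 1, 2, 1, 0, 0, 0, 1, 1, 0, 0, 0]

π[0] = 0
j=1 s[j]='b': π[1]=0 (border '')
j=2 s[j]='c': π[2]=0 (border '')
j=3 s[j]='c': π[3]=0 (border '')
j=4 s[j]='a': π[4]=1 (border 'a')
j=5 s[j]='a': k: 1→0; π[5]=1 (border 'a')
j=6 s[j]='c': k: 1→0; π[6]=0 (border '')
j=7 s[j]='a': π[7]=1 (border 'a')
j=8 s[j]='b': π[8]=2 (border 'ab')
j=9 s[j]='c': π[9]=3 (border 'abc')
j=10 s[j]='a': k: 3→0; π[10]=1 (border 'a')
j=11 s[j]='b': π[11]=2 (border 'ab')
j=12 s[j]='a': k: 2→0; π[12]=1 (border 'a')
j=13 s[j]='c': k: 1→0; π[13]=0 (border '')
j=14 s[j]='c': π[14]=0 (border '')
j=15 s[j]='b': π[15]=0 (border '')
j=16 s[j]='a': π[16]=1 (border 'a')
j=17 s[j]='a': k: 1→0; π[17]=1 (border 'a')
j=18 s[j]='c': k: 1→0; π[18]=0 (border '')
j=19 s[j]='c': π[19]=0 (border '')
j=20 s[j]='c': π[20]=0 (border '')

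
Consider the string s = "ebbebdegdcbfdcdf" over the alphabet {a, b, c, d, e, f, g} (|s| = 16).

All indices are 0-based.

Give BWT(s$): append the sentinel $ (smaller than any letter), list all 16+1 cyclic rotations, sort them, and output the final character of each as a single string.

rank  rotation           last
    0  $ebbebdegdcbfdcdf  f
    1  bbebdegdcbfdcdf$e  e
    2  bdegdcbfdcdf$ebbe  e
    3  bebdegdcbfdcdf$eb  b
    4  bfdcdf$ebbebdegdc  c
    5  cbfdcdf$ebbebdegd  d
    6  cdf$ebbebdegdcbfd  d
    7  dcbfdcdf$ebbebdeg  g
    8  dcdf$ebbebdegdcbf  f
    9  degdcbfdcdf$ebbeb  b
   10  df$ebbebdegdcbfdc  c
   11  ebbebdegdcbfdcdf$  $
   12  ebdegdcbfdcdf$ebb  b
   13  egdcbfdcdf$ebbebd  d
   14  f$ebbebdegdcbfdcd  d
   15  fdcdf$ebbebdegdcb  b
   16  gdcbfdcdf$ebbebde  e

feebcddgfbc$bddbe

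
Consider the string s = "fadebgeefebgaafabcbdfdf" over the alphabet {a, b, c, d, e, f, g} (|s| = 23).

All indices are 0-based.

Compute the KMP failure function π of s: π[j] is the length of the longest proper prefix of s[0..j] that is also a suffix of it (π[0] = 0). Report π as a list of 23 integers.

[0, 0, 0, 0, 0, 0, 0, 0, 1, 0, 0, 0, 0, 0, 1, 2, 0, 0, 0, 0, 1, 0, 1]

π[0] = 0
j=1 s[j]='a': π[1]=0 (border '')
j=2 s[j]='d': π[2]=0 (border '')
j=3 s[j]='e': π[3]=0 (border '')
j=4 s[j]='b': π[4]=0 (border '')
j=5 s[j]='g': π[5]=0 (border '')
j=6 s[j]='e': π[6]=0 (border '')
j=7 s[j]='e': π[7]=0 (border '')
j=8 s[j]='f': π[8]=1 (border 'f')
j=9 s[j]='e': k: 1→0; π[9]=0 (border '')
j=10 s[j]='b': π[10]=0 (border '')
j=11 s[j]='g': π[11]=0 (border '')
j=12 s[j]='a': π[12]=0 (border '')
j=13 s[j]='a': π[13]=0 (border '')
j=14 s[j]='f': π[14]=1 (border 'f')
j=15 s[j]='a': π[15]=2 (border 'fa')
j=16 s[j]='b': k: 2→0; π[16]=0 (border '')
j=17 s[j]='c': π[17]=0 (border '')
j=18 s[j]='b': π[18]=0 (border '')
j=19 s[j]='d': π[19]=0 (border '')
j=20 s[j]='f': π[20]=1 (border 'f')
j=21 s[j]='d': k: 1→0; π[21]=0 (border '')
j=22 s[j]='f': π[22]=1 (border 'f')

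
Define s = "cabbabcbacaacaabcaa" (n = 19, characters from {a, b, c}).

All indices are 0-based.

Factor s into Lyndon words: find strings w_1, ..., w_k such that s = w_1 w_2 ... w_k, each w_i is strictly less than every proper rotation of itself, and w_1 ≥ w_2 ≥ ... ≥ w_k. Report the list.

emit factor 1: 'c' (i=0, period=1)
emit factor 2: 'abbabcbac' (i=1, period=9)
emit factor 3: 'aac' (i=10, period=3)
emit factor 4: 'aabc' (i=13, period=4)
emit factor 5: 'a' (i=17, period=1)
emit factor 6: 'a' (i=18, period=1)

["c", "abbabcbac", "aac", "aabc", "a", "a"]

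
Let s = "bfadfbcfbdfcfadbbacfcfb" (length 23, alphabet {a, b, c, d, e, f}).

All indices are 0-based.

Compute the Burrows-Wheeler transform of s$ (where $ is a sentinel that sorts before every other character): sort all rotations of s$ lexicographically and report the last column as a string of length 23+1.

bbfffbdff$ffbaaabcbcdcdc

rank  rotation                  last
    0  $bfadfbcfbdfcfadbbacfcfb  b
    1  acfcfb$bfadfbcfbdfcfadbb  b
    2  adbbacfcfb$bfadfbcfbdfcf  f
    3  adfbcfbdfcfadbbacfcfb$bf  f
    4  b$bfadfbcfbdfcfadbbacfcf  f
    5  bacfcfb$bfadfbcfbdfcfadb  b
    6  bbacfcfb$bfadfbcfbdfcfad  d
    7  bcfbdfcfadbbacfcfb$bfadf  f
    8  bdfcfadbbacfcfb$bfadfbcf  f
    9  bfadfbcfbdfcfadbbacfcfb$  $
   10  cfadbbacfcfb$bfadfbcfbdf  f
   11  cfb$bfadfbcfbdfcfadbbacf  f
   12  cfbdfcfadbbacfcfb$bfadfb  b
   13  cfcfb$bfadfbcfbdfcfadbba  a
   14  dbbacfcfb$bfadfbcfbdfcfa  a
   15  dfbcfbdfcfadbbacfcfb$bfa  a
   16  dfcfadbbacfcfb$bfadfbcfb  b
   17  fadbbacfcfb$bfadfbcfbdfc  c
   18  fadfbcfbdfcfadbbacfcfb$b  b
   19  fb$bfadfbcfbdfcfadbbacfc  c
   20  fbcfbdfcfadbbacfcfb$bfad  d
   21  fbdfcfadbbacfcfb$bfadfbc  c
   22  fcfadbbacfcfb$bfadfbcfbd  d
   23  fcfb$bfadfbcfbdfcfadbbac  c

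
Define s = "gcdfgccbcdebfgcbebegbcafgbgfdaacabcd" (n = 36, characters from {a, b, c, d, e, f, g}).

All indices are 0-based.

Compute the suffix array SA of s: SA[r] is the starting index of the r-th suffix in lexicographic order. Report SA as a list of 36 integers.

sorted suffixes:
  #0 SA[0]=29  'aacabcd'
  #1 SA[1]=32  'abcd'
  #2 SA[2]=30  'acabcd'
  #3 SA[3]=22  'afgbgfdaacabcd'
  #4 SA[4]=20  'bcafgbgfdaacabcd'
  #5 SA[5]=33  'bcd'
  #6 SA[6]=7  'bcdebfgcbebegbcafgbgfdaacabcd'
  #7 SA[7]=15  'bebegbcafgbgfdaacabcd'
  #8 SA[8]=17  'begbcafgbgfdaacabcd'
  #9 SA[9]=11  'bfgcbebegbcafgbgfdaacabcd'
  #10 SA[10]=25  'bgfdaacabcd'
  #11 SA[11]=31  'cabcd'
  #12 SA[12]=21  'cafgbgfdaacabcd'
  #13 SA[13]=6  'cbcdebfgcbebegbcafgbgfdaacabcd'
  #14 SA[14]=14  'cbebegbcafgbgfdaacabcd'
  #15 SA[15]=5  'ccbcdebfgcbebegbcafgbgfdaacabcd'
  #16 SA[16]=34  'cd'
  #17 SA[17]=8  'cdebfgcbebegbcafgbgfdaacabcd'
  #18 SA[18]=1  'cdfgccbcdebfgcbebegbcafgbgfdaacabcd'
  #19 SA[19]=35  'd'
  #20 SA[20]=28  'daacabcd'
  #21 SA[21]=9  'debfgcbebegbcafgbgfdaacabcd'
  #22 SA[22]=2  'dfgccbcdebfgcbebegbcafgbgfdaacabcd'
  #23 SA[23]=16  'ebegbcafgbgfdaacabcd'
  #24 SA[24]=10  'ebfgcbebegbcafgbgfdaacabcd'
  #25 SA[25]=18  'egbcafgbgfdaacabcd'
  #26 SA[26]=27  'fdaacabcd'
  #27 SA[27]=23  'fgbgfdaacabcd'
  #28 SA[28]=12  'fgcbebegbcafgbgfdaacabcd'
  #29 SA[29]=3  'fgccbcdebfgcbebegbcafgbgfdaacabcd'
  #30 SA[30]=19  'gbcafgbgfdaacabcd'
  #31 SA[31]=24  'gbgfdaacabcd'
  #32 SA[32]=13  'gcbebegbcafgbgfdaacabcd'
  #33 SA[33]=4  'gccbcdebfgcbebegbcafgbgfdaacabcd'
  #34 SA[34]=0  'gcdfgccbcdebfgcbebegbcafgbgfdaacabcd'
  #35 SA[35]=26  'gfdaacabcd'

[29, 32, 30, 22, 20, 33, 7, 15, 17, 11, 25, 31, 21, 6, 14, 5, 34, 8, 1, 35, 28, 9, 2, 16, 10, 18, 27, 23, 12, 3, 19, 24, 13, 4, 0, 26]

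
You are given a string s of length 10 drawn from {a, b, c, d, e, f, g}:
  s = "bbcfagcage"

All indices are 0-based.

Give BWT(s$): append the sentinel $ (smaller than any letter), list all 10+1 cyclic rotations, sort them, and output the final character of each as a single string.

rank  rotation     last
    0  $bbcfagcage  e
    1  agcage$bbcf  f
    2  age$bbcfagc  c
    3  bbcfagcage$  $
    4  bcfagcage$b  b
    5  cage$bbcfag  g
    6  cfagcage$bb  b
    7  e$bbcfagcag  g
    8  fagcage$bbc  c
    9  gcage$bbcfa  a
   10  ge$bbcfagca  a

efc$bgbgcaa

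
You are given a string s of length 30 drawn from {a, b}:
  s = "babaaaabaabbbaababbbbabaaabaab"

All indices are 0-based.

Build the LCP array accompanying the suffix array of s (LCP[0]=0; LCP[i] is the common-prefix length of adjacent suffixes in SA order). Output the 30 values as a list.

[0, 3, 7, 2, 3, 6, 4, 3, 1, 2, 5, 4, 5, 3, 2, 4, 0, 1, 4, 3, 4, 4, 2, 6, 3, 1, 3, 2, 4, 3]

rank→(start, suffix):
  0 → (3, 'aaaabaabbbaababbbbabaaabaab')
  1 → (23, 'aaabaab')
  2 → (4, 'aaabaabbbaababbbbabaaabaab')
  3 → (27, 'aab')
  4 → (24, 'aabaab')
  5 → (5, 'aabaabbbaababbbbabaaabaab')
  6 → (13, 'aababbbbabaaabaab')
  7 → (8, 'aabbbaababbbbabaaabaab')
  8 → (28, 'ab')
  9 → (1, 'abaaaabaabbbaababbbbabaaabaab')
  10 → (21, 'abaaabaab')
  11 → (25, 'abaab')
  12 → (6, 'abaabbbaababbbbabaaabaab')
  13 → (14, 'ababbbbabaaabaab')
  14 → (9, 'abbbaababbbbabaaabaab')
  15 → (16, 'abbbbabaaabaab')
  16 → (29, 'b')
  17 → (2, 'baaaabaabbbaababbbbabaaabaab')
  18 → (22, 'baaabaab')
  19 → (26, 'baab')
  20 → (12, 'baababbbbabaaabaab')
  21 → (7, 'baabbbaababbbbabaaabaab')
  22 → (0, 'babaaaabaabbbaababbbbabaaabaab')
  23 → (20, 'babaaabaab')
  24 → (15, 'babbbbabaaabaab')
  25 → (11, 'bbaababbbbabaaabaab')
  26 → (19, 'bbabaaabaab')
  27 → (10, 'bbbaababbbbabaaabaab')
  28 → (18, 'bbbabaaabaab')
  29 → (17, 'bbbbabaaabaab')

SA = [3, 23, 4, 27, 24, 5, 13, 8, 28, 1, 21, 25, 6, 14, 9, 16, 29, 2, 22, 26, 12, 7, 0, 20, 15, 11, 19, 10, 18, 17]
i: (SA[i-1],SA[i]) lcp shared
  1: (3,23) 3 'aaa'
  2: (23,4) 7 'aaabaab'
  3: (4,27) 2 'aa'
  4: (27,24) 3 'aab'
  5: (24,5) 6 'aabaab'
  6: (5,13) 4 'aaba'
  7: (13,8) 3 'aab'
  8: (8,28) 1 'a'
  9: (28,1) 2 'ab'
  10: (1,21) 5 'abaaa'
  11: (21,25) 4 'abaa'
  12: (25,6) 5 'abaab'
  13: (6,14) 3 'aba'
  14: (14,9) 2 'ab'
  15: (9,16) 4 'abbb'
  16: (16,29) 0 ''
  17: (29,2) 1 'b'
  18: (2,22) 4 'baaa'
  19: (22,26) 3 'baa'
  20: (26,12) 4 'baab'
  21: (12,7) 4 'baab'
  22: (7,0) 2 'ba'
  23: (0,20) 6 'babaaa'
  24: (20,15) 3 'bab'
  25: (15,11) 1 'b'
  26: (11,19) 3 'bba'
  27: (19,10) 2 'bb'
  28: (10,18) 4 'bbba'
  29: (18,17) 3 'bbb'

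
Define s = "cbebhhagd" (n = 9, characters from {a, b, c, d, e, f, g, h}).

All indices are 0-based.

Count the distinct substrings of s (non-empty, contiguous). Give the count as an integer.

43

sorted suffixes:
  #0 SA[0]=6  'agd'
  #1 SA[1]=1  'bebhhagd'
  #2 SA[2]=3  'bhhagd'
  #3 SA[3]=0  'cbebhhagd'
  #4 SA[4]=8  'd'
  #5 SA[5]=2  'ebhhagd'
  #6 SA[6]=7  'gd'
  #7 SA[7]=5  'hagd'
  #8 SA[8]=4  'hhagd'

SA = [6, 1, 3, 0, 8, 2, 7, 5, 4]
rank  pair      lcp
   1  s[6:],s[1:]  0  ''
   2  s[1:],s[3:]  1  'b'
   3  s[3:],s[0:]  0  ''
   4  s[0:],s[8:]  0  ''
   5  s[8:],s[2:]  0  ''
   6  s[2:],s[7:]  0  ''
   7  s[7:],s[5:]  0  ''
   8  s[5:],s[4:]  1  'h'

n(n+1)/2 = 9·10/2 = 45
Σ LCP = 0 + 0 + 1 + 0 + 0 + 0 + 0 + 0 + 1 = 2
distinct = 45 − 2 = 43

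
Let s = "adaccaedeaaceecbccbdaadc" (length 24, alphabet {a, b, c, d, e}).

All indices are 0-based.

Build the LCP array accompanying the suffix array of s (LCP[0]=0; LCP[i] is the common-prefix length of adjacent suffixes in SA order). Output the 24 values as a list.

sorted suffixes:
  #0 SA[0]=9  'aaceecbccbdaadc'
  #1 SA[1]=20  'aadc'
  #2 SA[2]=2  'accaedeaaceecbccbdaadc'
  #3 SA[3]=10  'aceecbccbdaadc'
  #4 SA[4]=0  'adaccaedeaaceecbccbdaadc'
  #5 SA[5]=21  'adc'
  #6 SA[6]=5  'aedeaaceecbccbdaadc'
  #7 SA[7]=15  'bccbdaadc'
  #8 SA[8]=18  'bdaadc'
  #9 SA[9]=23  'c'
  #10 SA[10]=4  'caedeaaceecbccbdaadc'
  #11 SA[11]=14  'cbccbdaadc'
  #12 SA[12]=17  'cbdaadc'
  #13 SA[13]=3  'ccaedeaaceecbccbdaadc'
  #14 SA[14]=16  'ccbdaadc'
  #15 SA[15]=11  'ceecbccbdaadc'
  #16 SA[16]=19  'daadc'
  #17 SA[17]=1  'daccaedeaaceecbccbdaadc'
  #18 SA[18]=22  'dc'
  #19 SA[19]=7  'deaaceecbccbdaadc'
  #20 SA[20]=8  'eaaceecbccbdaadc'
  #21 SA[21]=13  'ecbccbdaadc'
  #22 SA[22]=6  'edeaaceecbccbdaadc'
  #23 SA[23]=12  'eecbccbdaadc'

SA = [9, 20, 2, 10, 0, 21, 5, 15, 18, 23, 4, 14, 17, 3, 16, 11, 19, 1, 22, 7, 8, 13, 6, 12]
i: (SA[i-1],SA[i]) lcp shared
  1: (9,20) 2 'aa'
  2: (20,2) 1 'a'
  3: (2,10) 2 'ac'
  4: (10,0) 1 'a'
  5: (0,21) 2 'ad'
  6: (21,5) 1 'a'
  7: (5,15) 0 ''
  8: (15,18) 1 'b'
  9: (18,23) 0 ''
  10: (23,4) 1 'c'
  11: (4,14) 1 'c'
  12: (14,17) 2 'cb'
  13: (17,3) 1 'c'
  14: (3,16) 2 'cc'
  15: (16,11) 1 'c'
  16: (11,19) 0 ''
  17: (19,1) 2 'da'
  18: (1,22) 1 'd'
  19: (22,7) 1 'd'
  20: (7,8) 0 ''
  21: (8,13) 1 'e'
  22: (13,6) 1 'e'
  23: (6,12) 1 'e'

[0, 2, 1, 2, 1, 2, 1, 0, 1, 0, 1, 1, 2, 1, 2, 1, 0, 2, 1, 1, 0, 1, 1, 1]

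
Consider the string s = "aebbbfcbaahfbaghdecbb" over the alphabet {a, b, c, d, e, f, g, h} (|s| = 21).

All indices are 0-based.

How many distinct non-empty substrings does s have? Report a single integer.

214

sorted suffixes:
  #0 SA[0]=8  'aahfbaghdecbb'
  #1 SA[1]=0  'aebbbfcbaahfbaghdecbb'
  #2 SA[2]=13  'aghdecbb'
  #3 SA[3]=9  'ahfbaghdecbb'
  #4 SA[4]=20  'b'
  #5 SA[5]=7  'baahfbaghdecbb'
  #6 SA[6]=12  'baghdecbb'
  #7 SA[7]=19  'bb'
  #8 SA[8]=2  'bbbfcbaahfbaghdecbb'
  #9 SA[9]=3  'bbfcbaahfbaghdecbb'
  #10 SA[10]=4  'bfcbaahfbaghdecbb'
  #11 SA[11]=6  'cbaahfbaghdecbb'
  #12 SA[12]=18  'cbb'
  #13 SA[13]=16  'decbb'
  #14 SA[14]=1  'ebbbfcbaahfbaghdecbb'
  #15 SA[15]=17  'ecbb'
  #16 SA[16]=11  'fbaghdecbb'
  #17 SA[17]=5  'fcbaahfbaghdecbb'
  #18 SA[18]=14  'ghdecbb'
  #19 SA[19]=15  'hdecbb'
  #20 SA[20]=10  'hfbaghdecbb'

SA = [8, 0, 13, 9, 20, 7, 12, 19, 2, 3, 4, 6, 18, 16, 1, 17, 11, 5, 14, 15, 10]
[i] adj suffixes → lcp
  [1] 8/0 → 1 ('a')
  [2] 0/13 → 1 ('a')
  [3] 13/9 → 1 ('a')
  [4] 9/20 → 0 ('')
  [5] 20/7 → 1 ('b')
  [6] 7/12 → 2 ('ba')
  [7] 12/19 → 1 ('b')
  [8] 19/2 → 2 ('bb')
  [9] 2/3 → 2 ('bb')
  [10] 3/4 → 1 ('b')
  [11] 4/6 → 0 ('')
  [12] 6/18 → 2 ('cb')
  [13] 18/16 → 0 ('')
  [14] 16/1 → 0 ('')
  [15] 1/17 → 1 ('e')
  [16] 17/11 → 0 ('')
  [17] 11/5 → 1 ('f')
  [18] 5/14 → 0 ('')
  [19] 14/15 → 0 ('')
  [20] 15/10 → 1 ('h')

n(n+1)/2 = 21·22/2 = 231
Σ LCP = 0 + 1 + 1 + 1 + 0 + 1 + 2 + 1 + 2 + 2 + 1 + 0 + 2 + 0 + 0 + 1 + 0 + 1 + 0 + 0 + 1 = 17
distinct = 231 − 17 = 214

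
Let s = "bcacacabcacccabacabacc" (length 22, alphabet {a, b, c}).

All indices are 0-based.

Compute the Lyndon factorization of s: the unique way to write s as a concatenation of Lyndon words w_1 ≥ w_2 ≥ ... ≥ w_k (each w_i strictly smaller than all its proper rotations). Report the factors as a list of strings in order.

["bc", "ac", "ac", "abcaccc", "abacabacc"]

emit factor 1: 'bc' (i=0, period=2)
emit factor 2: 'ac' (i=2, period=2)
emit factor 3: 'ac' (i=4, period=2)
emit factor 4: 'abcaccc' (i=6, period=7)
emit factor 5: 'abacabacc' (i=13, period=9)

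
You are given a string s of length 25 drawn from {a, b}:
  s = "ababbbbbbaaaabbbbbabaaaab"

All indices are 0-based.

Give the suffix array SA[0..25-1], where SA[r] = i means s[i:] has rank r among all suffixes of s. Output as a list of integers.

rank→(start, suffix):
  0 → (20, 'aaaab')
  1 → (9, 'aaaabbbbbabaaaab')
  2 → (21, 'aaab')
  3 → (10, 'aaabbbbbabaaaab')
  4 → (22, 'aab')
  5 → (11, 'aabbbbbabaaaab')
  6 → (23, 'ab')
  7 → (18, 'abaaaab')
  8 → (0, 'ababbbbbbaaaabbbbbabaaaab')
  9 → (12, 'abbbbbabaaaab')
  10 → (2, 'abbbbbbaaaabbbbbabaaaab')
  11 → (24, 'b')
  12 → (19, 'baaaab')
  13 → (8, 'baaaabbbbbabaaaab')
  14 → (17, 'babaaaab')
  15 → (1, 'babbbbbbaaaabbbbbabaaaab')
  16 → (7, 'bbaaaabbbbbabaaaab')
  17 → (16, 'bbabaaaab')
  18 → (6, 'bbbaaaabbbbbabaaaab')
  19 → (15, 'bbbabaaaab')
  20 → (5, 'bbbbaaaabbbbbabaaaab')
  21 → (14, 'bbbbabaaaab')
  22 → (4, 'bbbbbaaaabbbbbabaaaab')
  23 → (13, 'bbbbbabaaaab')
  24 → (3, 'bbbbbbaaaabbbbbabaaaab')

[20, 9, 21, 10, 22, 11, 23, 18, 0, 12, 2, 24, 19, 8, 17, 1, 7, 16, 6, 15, 5, 14, 4, 13, 3]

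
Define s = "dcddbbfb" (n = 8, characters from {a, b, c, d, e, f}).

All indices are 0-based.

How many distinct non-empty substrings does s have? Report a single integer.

rank | idx | suffix
   0 |   7 | b
   1 |   4 | bbfb
   2 |   5 | bfb
   3 |   1 | cddbbfb
   4 |   3 | dbbfb
   5 |   0 | dcddbbfb
   6 |   2 | ddbbfb
   7 |   6 | fb

SA = [7, 4, 5, 1, 3, 0, 2, 6]
i: (SA[i-1],SA[i]) lcp shared
  1: (7,4) 1 'b'
  2: (4,5) 1 'b'
  3: (5,1) 0 ''
  4: (1,3) 0 ''
  5: (3,0) 1 'd'
  6: (0,2) 1 'd'
  7: (2,6) 0 ''

n(n+1)/2 = 8·9/2 = 36
Σ LCP = 0 + 1 + 1 + 0 + 0 + 1 + 1 + 0 = 4
distinct = 36 − 4 = 32

32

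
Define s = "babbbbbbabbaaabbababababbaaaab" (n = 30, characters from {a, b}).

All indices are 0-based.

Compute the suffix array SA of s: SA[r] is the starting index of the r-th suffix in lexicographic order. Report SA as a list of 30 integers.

[25, 26, 11, 27, 12, 28, 16, 18, 20, 22, 8, 13, 1, 29, 24, 10, 15, 17, 19, 21, 7, 0, 23, 9, 14, 6, 5, 4, 3, 2]

rank | idx | suffix
   0 |  25 | aaaab
   1 |  26 | aaab
   2 |  11 | aaabbababababbaaaab
   3 |  27 | aab
   4 |  12 | aabbababababbaaaab
   5 |  28 | ab
   6 |  16 | ababababbaaaab
   7 |  18 | abababbaaaab
   8 |  20 | ababbaaaab
   9 |  22 | abbaaaab
  10 |   8 | abbaaabbababababbaaaab
  11 |  13 | abbababababbaaaab
  12 |   1 | abbbbbbabbaaabbababababbaaaab
  13 |  29 | b
  14 |  24 | baaaab
  15 |  10 | baaabbababababbaaaab
  16 |  15 | bababababbaaaab
  17 |  17 | babababbaaaab
  18 |  19 | bababbaaaab
  19 |  21 | babbaaaab
  20 |   7 | babbaaabbababababbaaaab
  21 |   0 | babbbbbbabbaaabbababababbaaaab
  22 |  23 | bbaaaab
  23 |   9 | bbaaabbababababbaaaab
  24 |  14 | bbababababbaaaab
  25 |   6 | bbabbaaabbababababbaaaab
  26 |   5 | bbbabbaaabbababababbaaaab
  27 |   4 | bbbbabbaaabbababababbaaaab
  28 |   3 | bbbbbabbaaabbababababbaaaab
  29 |   2 | bbbbbbabbaaabbababababbaaaab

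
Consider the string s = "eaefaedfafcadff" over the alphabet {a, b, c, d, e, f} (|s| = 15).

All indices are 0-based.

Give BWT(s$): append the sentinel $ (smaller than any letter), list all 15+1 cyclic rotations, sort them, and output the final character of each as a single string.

fcfeffea$aafedad

rank  rotation          last
    0  $eaefaedfafcadff  f
    1  adff$eaefaedfafc  c
    2  aedfafcadff$eaef  f
    3  aefaedfafcadff$e  e
    4  afcadff$eaefaedf  f
    5  cadff$eaefaedfaf  f
    6  dfafcadff$eaefae  e
    7  dff$eaefaedfafca  a
    8  eaefaedfafcadff$  $
    9  edfafcadff$eaefa  a
   10  efaedfafcadff$ea  a
   11  f$eaefaedfafcadf  f
   12  faedfafcadff$eae  e
   13  fafcadff$eaefaed  d
   14  fcadff$eaefaedfa  a
   15  ff$eaefaedfafcad  d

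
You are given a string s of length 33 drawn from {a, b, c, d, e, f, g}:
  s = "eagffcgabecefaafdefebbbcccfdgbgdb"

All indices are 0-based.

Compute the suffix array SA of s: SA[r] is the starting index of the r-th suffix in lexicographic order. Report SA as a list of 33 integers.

rank | idx | suffix
   0 |  13 | aafdefebbbcccfdgbgdb
   1 |   7 | abecefaafdefebbbcccfdgbgdb
   2 |  14 | afdefebbbcccfdgbgdb
   3 |   1 | agffcgabecefaafdefebbbcccfdgbgdb
   4 |  32 | b
   5 |  20 | bbbcccfdgbgdb
   6 |  21 | bbcccfdgbgdb
   7 |  22 | bcccfdgbgdb
   8 |   8 | becefaafdefebbbcccfdgbgdb
   9 |  29 | bgdb
  10 |  23 | cccfdgbgdb
  11 |  24 | ccfdgbgdb
  12 |  10 | cefaafdefebbbcccfdgbgdb
  13 |  25 | cfdgbgdb
  14 |   5 | cgabecefaafdefebbbcccfdgbgdb
  15 |  31 | db
  16 |  16 | defebbbcccfdgbgdb
  17 |  27 | dgbgdb
  18 |   0 | eagffcgabecefaafdefebbbcccfdgbgdb
  19 |  19 | ebbbcccfdgbgdb
  20 |   9 | ecefaafdefebbbcccfdgbgdb
  21 |  11 | efaafdefebbbcccfdgbgdb
  22 |  17 | efebbbcccfdgbgdb
  23 |  12 | faafdefebbbcccfdgbgdb
  24 |   4 | fcgabecefaafdefebbbcccfdgbgdb
  25 |  15 | fdefebbbcccfdgbgdb
  26 |  26 | fdgbgdb
  27 |  18 | febbbcccfdgbgdb
  28 |   3 | ffcgabecefaafdefebbbcccfdgbgdb
  29 |   6 | gabecefaafdefebbbcccfdgbgdb
  30 |  28 | gbgdb
  31 |  30 | gdb
  32 |   2 | gffcgabecefaafdefebbbcccfdgbgdb

[13, 7, 14, 1, 32, 20, 21, 22, 8, 29, 23, 24, 10, 25, 5, 31, 16, 27, 0, 19, 9, 11, 17, 12, 4, 15, 26, 18, 3, 6, 28, 30, 2]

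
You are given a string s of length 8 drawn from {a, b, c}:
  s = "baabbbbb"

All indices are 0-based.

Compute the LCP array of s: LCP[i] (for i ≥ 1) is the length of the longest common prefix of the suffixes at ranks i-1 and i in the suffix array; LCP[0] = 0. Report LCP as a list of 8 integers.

sorted suffixes:
  #0 SA[0]=1  'aabbbbb'
  #1 SA[1]=2  'abbbbb'
  #2 SA[2]=7  'b'
  #3 SA[3]=0  'baabbbbb'
  #4 SA[4]=6  'bb'
  #5 SA[5]=5  'bbb'
  #6 SA[6]=4  'bbbb'
  #7 SA[7]=3  'bbbbb'

SA = [1, 2, 7, 0, 6, 5, 4, 3]
i: (SA[i-1],SA[i]) lcp shared
  1: (1,2) 1 'a'
  2: (2,7) 0 ''
  3: (7,0) 1 'b'
  4: (0,6) 1 'b'
  5: (6,5) 2 'bb'
  6: (5,4) 3 'bbb'
  7: (4,3) 4 'bbbb'

[0, 1, 0, 1, 1, 2, 3, 4]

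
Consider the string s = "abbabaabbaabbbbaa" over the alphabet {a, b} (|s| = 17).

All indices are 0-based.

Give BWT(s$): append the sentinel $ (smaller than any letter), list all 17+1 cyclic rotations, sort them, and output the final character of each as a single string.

aabbbba$ababbbaaba

rank  rotation            last
    0  $abbabaabbaabbbbaa  a
    1  a$abbabaabbaabbbba  a
    2  aa$abbabaabbaabbbb  b
    3  aabbaabbbbaa$abbab  b
    4  aabbbbaa$abbabaabb  b
    5  abaabbaabbbbaa$abb  b
    6  abbaabbbbaa$abbaba  a
    7  abbabaabbaabbbbaa$  $
    8  abbbbaa$abbabaabba  a
    9  baa$abbabaabbaabbb  b
   10  baabbaabbbbaa$abba  a
   11  baabbbbaa$abbabaab  b
   12  babaabbaabbbbaa$ab  b
   13  bbaa$abbabaabbaabb  b
   14  bbaabbbbaa$abbabaa  a
   15  bbabaabbaabbbbaa$a  a
   16  bbbaa$abbabaabbaab  b
   17  bbbbaa$abbabaabbaa  a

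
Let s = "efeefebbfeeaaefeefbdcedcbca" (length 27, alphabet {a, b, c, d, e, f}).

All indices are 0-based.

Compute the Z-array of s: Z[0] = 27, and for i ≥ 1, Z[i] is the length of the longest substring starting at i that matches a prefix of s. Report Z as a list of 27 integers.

[27, 0, 1, 3, 0, 1, 0, 0, 0, 1, 1, 0, 0, 5, 0, 1, 2, 0, 0, 0, 0, 1, 0, 0, 0, 0, 0]

Z[0]=27
i=1: i≥r, start 0; Z[1]=0
i=2: i≥r, start 0; Z[2]=1 grow→box=[2,3)
i=3: i≥r, start 0; Z[3]=3 grow→box=[3,6)
i=4: min(r-i=2, Z[1]=0)=0; Z[4]=0
i=5: min(r-i=1, Z[2]=1)=1; Z[5]=1
i=6: i≥r, start 0; Z[6]=0
i=7: i≥r, start 0; Z[7]=0
i=8: i≥r, start 0; Z[8]=0
i=9: i≥r, start 0; Z[9]=1 grow→box=[9,10)
i=10: i≥r, start 0; Z[10]=1 grow→box=[10,11)
i=11: i≥r, start 0; Z[11]=0
i=12: i≥r, start 0; Z[12]=0
i=13: i≥r, start 0; Z[13]=5 grow→box=[13,18)
i=14: min(r-i=4, Z[1]=0)=0; Z[14]=0
i=15: min(r-i=3, Z[2]=1)=1; Z[15]=1
i=16: min(r-i=2, Z[3]=3)=2; Z[16]=2
i=17: min(r-i=1, Z[4]=0)=0; Z[17]=0
i=18: i≥r, start 0; Z[18]=0
i=19: i≥r, start 0; Z[19]=0
i=20: i≥r, start 0; Z[20]=0
i=21: i≥r, start 0; Z[21]=1 grow→box=[21,22)
i=22: i≥r, start 0; Z[22]=0
i=23: i≥r, start 0; Z[23]=0
i=24: i≥r, start 0; Z[24]=0
i=25: i≥r, start 0; Z[25]=0
i=26: i≥r, start 0; Z[26]=0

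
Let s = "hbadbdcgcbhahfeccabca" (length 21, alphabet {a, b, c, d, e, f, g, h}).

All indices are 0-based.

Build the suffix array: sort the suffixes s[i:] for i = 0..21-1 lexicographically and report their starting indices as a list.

rank→(start, suffix):
  0 → (20, 'a')
  1 → (17, 'abca')
  2 → (2, 'adbdcgcbhahfeccabca')
  3 → (11, 'ahfeccabca')
  4 → (1, 'badbdcgcbhahfeccabca')
  5 → (18, 'bca')
  6 → (4, 'bdcgcbhahfeccabca')
  7 → (9, 'bhahfeccabca')
  8 → (19, 'ca')
  9 → (16, 'cabca')
  10 → (8, 'cbhahfeccabca')
  11 → (15, 'ccabca')
  12 → (6, 'cgcbhahfeccabca')
  13 → (3, 'dbdcgcbhahfeccabca')
  14 → (5, 'dcgcbhahfeccabca')
  15 → (14, 'eccabca')
  16 → (13, 'feccabca')
  17 → (7, 'gcbhahfeccabca')
  18 → (10, 'hahfeccabca')
  19 → (0, 'hbadbdcgcbhahfeccabca')
  20 → (12, 'hfeccabca')

[20, 17, 2, 11, 1, 18, 4, 9, 19, 16, 8, 15, 6, 3, 5, 14, 13, 7, 10, 0, 12]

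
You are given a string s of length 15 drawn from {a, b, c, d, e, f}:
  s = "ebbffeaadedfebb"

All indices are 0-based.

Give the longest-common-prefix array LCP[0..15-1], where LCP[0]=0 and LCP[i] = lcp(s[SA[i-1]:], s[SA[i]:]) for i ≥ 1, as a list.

rank | idx | suffix
   0 |   6 | aadedfebb
   1 |   7 | adedfebb
   2 |  14 | b
   3 |  13 | bb
   4 |   1 | bbffeaadedfebb
   5 |   2 | bffeaadedfebb
   6 |   8 | dedfebb
   7 |  10 | dfebb
   8 |   5 | eaadedfebb
   9 |  12 | ebb
  10 |   0 | ebbffeaadedfebb
  11 |   9 | edfebb
  12 |   4 | feaadedfebb
  13 |  11 | febb
  14 |   3 | ffeaadedfebb

SA = [6, 7, 14, 13, 1, 2, 8, 10, 5, 12, 0, 9, 4, 11, 3]
rank  pair      lcp
   1  s[6:],s[7:]  1  'a'
   2  s[7:],s[14:]  0  ''
   3  s[14:],s[13:]  1  'b'
   4  s[13:],s[1:]  2  'bb'
   5  s[1:],s[2:]  1  'b'
   6  s[2:],s[8:]  0  ''
   7  s[8:],s[10:]  1  'd'
   8  s[10:],s[5:]  0  ''
   9  s[5:],s[12:]  1  'e'
  10  s[12:],s[0:]  3  'ebb'
  11  s[0:],s[9:]  1  'e'
  12  s[9:],s[4:]  0  ''
  13  s[4:],s[11:]  2  'fe'
  14  s[11:],s[3:]  1  'f'

[0, 1, 0, 1, 2, 1, 0, 1, 0, 1, 3, 1, 0, 2, 1]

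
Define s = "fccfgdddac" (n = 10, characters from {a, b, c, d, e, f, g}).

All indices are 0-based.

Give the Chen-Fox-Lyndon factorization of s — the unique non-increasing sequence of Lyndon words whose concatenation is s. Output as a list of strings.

["f", "ccfgddd", "ac"]

emit factor 1: 'f' (i=0, period=1)
emit factor 2: 'ccfgddd' (i=1, period=7)
emit factor 3: 'ac' (i=8, period=2)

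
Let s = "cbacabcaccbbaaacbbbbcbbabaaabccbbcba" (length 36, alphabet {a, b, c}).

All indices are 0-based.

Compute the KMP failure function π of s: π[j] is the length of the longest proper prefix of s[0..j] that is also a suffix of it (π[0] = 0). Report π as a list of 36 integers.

π[0] = 0
j=1 s[j]='b': π[1]=0 (border '')
j=2 s[j]='a': π[2]=0 (border '')
j=3 s[j]='c': π[3]=1 (border 'c')
j=4 s[j]='a': k: 1→0; π[4]=0 (border '')
j=5 s[j]='b': π[5]=0 (border '')
j=6 s[j]='c': π[6]=1 (border 'c')
j=7 s[j]='a': k: 1→0; π[7]=0 (border '')
j=8 s[j]='c': π[8]=1 (border 'c')
j=9 s[j]='c': k: 1→0; π[9]=1 (border 'c')
j=10 s[j]='b': π[10]=2 (border 'cb')
j=11 s[j]='b': k: 2→0; π[11]=0 (border '')
j=12 s[j]='a': π[12]=0 (border '')
j=13 s[j]='a': π[13]=0 (border '')
j=14 s[j]='a': π[14]=0 (border '')
j=15 s[j]='c': π[15]=1 (border 'c')
j=16 s[j]='b': π[16]=2 (border 'cb')
j=17 s[j]='b': k: 2→0; π[17]=0 (border '')
j=18 s[j]='b': π[18]=0 (border '')
j=19 s[j]='b': π[19]=0 (border '')
j=20 s[j]='c': π[20]=1 (border 'c')
j=21 s[j]='b': π[21]=2 (border 'cb')
j=22 s[j]='b': k: 2→0; π[22]=0 (border '')
j=23 s[j]='a': π[23]=0 (border '')
j=24 s[j]='b': π[24]=0 (border '')
j=25 s[j]='a': π[25]=0 (border '')
j=26 s[j]='a': π[26]=0 (border '')
j=27 s[j]='a': π[27]=0 (border '')
j=28 s[j]='b': π[28]=0 (border '')
j=29 s[j]='c': π[29]=1 (border 'c')
j=30 s[j]='c': k: 1→0; π[30]=1 (border 'c')
j=31 s[j]='b': π[31]=2 (border 'cb')
j=32 s[j]='b': k: 2→0; π[32]=0 (border '')
j=33 s[j]='c': π[33]=1 (border 'c')
j=34 s[j]='b': π[34]=2 (border 'cb')
j=35 s[j]='a': π[35]=3 (border 'cba')

[0, 0, 0, 1, 0, 0, 1, 0, 1, 1, 2, 0, 0, 0, 0, 1, 2, 0, 0, 0, 1, 2, 0, 0, 0, 0, 0, 0, 0, 1, 1, 2, 0, 1, 2, 3]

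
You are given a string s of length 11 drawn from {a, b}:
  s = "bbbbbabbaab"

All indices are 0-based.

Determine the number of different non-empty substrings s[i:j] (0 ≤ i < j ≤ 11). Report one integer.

47

sorted suffixes:
  #0 SA[0]=8  'aab'
  #1 SA[1]=9  'ab'
  #2 SA[2]=5  'abbaab'
  #3 SA[3]=10  'b'
  #4 SA[4]=7  'baab'
  #5 SA[5]=4  'babbaab'
  #6 SA[6]=6  'bbaab'
  #7 SA[7]=3  'bbabbaab'
  #8 SA[8]=2  'bbbabbaab'
  #9 SA[9]=1  'bbbbabbaab'
  #10 SA[10]=0  'bbbbbabbaab'

SA = [8, 9, 5, 10, 7, 4, 6, 3, 2, 1, 0]
rank  pair      lcp
   1  s[8:],s[9:]  1  'a'
   2  s[9:],s[5:]  2  'ab'
   3  s[5:],s[10:]  0  ''
   4  s[10:],s[7:]  1  'b'
   5  s[7:],s[4:]  2  'ba'
   6  s[4:],s[6:]  1  'b'
   7  s[6:],s[3:]  3  'bba'
   8  s[3:],s[2:]  2  'bb'
   9  s[2:],s[1:]  3  'bbb'
  10  s[1:],s[0:]  4  'bbbb'

n(n+1)/2 = 11·12/2 = 66
Σ LCP = 0 + 1 + 2 + 0 + 1 + 2 + 1 + 3 + 2 + 3 + 4 = 19
distinct = 66 − 19 = 47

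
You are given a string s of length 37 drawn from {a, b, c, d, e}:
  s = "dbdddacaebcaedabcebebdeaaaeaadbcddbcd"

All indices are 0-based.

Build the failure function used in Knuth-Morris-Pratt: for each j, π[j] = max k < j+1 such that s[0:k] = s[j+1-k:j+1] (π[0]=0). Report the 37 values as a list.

π[0] = 0
j=1 s[j]='b': π[1]=0 (border '')
j=2 s[j]='d': π[2]=1 (border 'd')
j=3 s[j]='d': k: 1→0; π[3]=1 (border 'd')
j=4 s[j]='d': k: 1→0; π[4]=1 (border 'd')
j=5 s[j]='a': k: 1→0; π[5]=0 (border '')
j=6 s[j]='c': π[6]=0 (border '')
j=7 s[j]='a': π[7]=0 (border '')
j=8 s[j]='e': π[8]=0 (border '')
j=9 s[j]='b': π[9]=0 (border '')
j=10 s[j]='c': π[10]=0 (border '')
j=11 s[j]='a': π[11]=0 (border '')
j=12 s[j]='e': π[12]=0 (border '')
j=13 s[j]='d': π[13]=1 (border 'd')
j=14 s[j]='a': k: 1→0; π[14]=0 (border '')
j=15 s[j]='b': π[15]=0 (border '')
j=16 s[j]='c': π[16]=0 (border '')
j=17 s[j]='e': π[17]=0 (border '')
j=18 s[j]='b': π[18]=0 (border '')
j=19 s[j]='e': π[19]=0 (border '')
j=20 s[j]='b': π[20]=0 (border '')
j=21 s[j]='d': π[21]=1 (border 'd')
j=22 s[j]='e': k: 1→0; π[22]=0 (border '')
j=23 s[j]='a': π[23]=0 (border '')
j=24 s[j]='a': π[24]=0 (border '')
j=25 s[j]='a': π[25]=0 (border '')
j=26 s[j]='e': π[26]=0 (border '')
j=27 s[j]='a': π[27]=0 (border '')
j=28 s[j]='a': π[28]=0 (border '')
j=29 s[j]='d': π[29]=1 (border 'd')
j=30 s[j]='b': π[30]=2 (border 'db')
j=31 s[j]='c': k: 2→0; π[31]=0 (border '')
j=32 s[j]='d': π[32]=1 (border 'd')
j=33 s[j]='d': k: 1→0; π[33]=1 (border 'd')
j=34 s[j]='b': π[34]=2 (border 'db')
j=35 s[j]='c': k: 2→0; π[35]=0 (border '')
j=36 s[j]='d': π[36]=1 (border 'd')

[0, 0, 1, 1, 1, 0, 0, 0, 0, 0, 0, 0, 0, 1, 0, 0, 0, 0, 0, 0, 0, 1, 0, 0, 0, 0, 0, 0, 0, 1, 2, 0, 1, 1, 2, 0, 1]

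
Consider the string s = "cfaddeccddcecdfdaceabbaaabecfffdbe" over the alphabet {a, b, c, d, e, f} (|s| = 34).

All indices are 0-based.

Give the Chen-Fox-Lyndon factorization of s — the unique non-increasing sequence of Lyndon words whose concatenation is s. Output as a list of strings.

["cf", "addeccddcecdfd", "ace", "abb", "aaabecfffdbe"]

emit factor 1: 'cf' (i=0, period=2)
emit factor 2: 'addeccddcecdfd' (i=2, period=14)
emit factor 3: 'ace' (i=16, period=3)
emit factor 4: 'abb' (i=19, period=3)
emit factor 5: 'aaabecfffdbe' (i=22, period=12)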